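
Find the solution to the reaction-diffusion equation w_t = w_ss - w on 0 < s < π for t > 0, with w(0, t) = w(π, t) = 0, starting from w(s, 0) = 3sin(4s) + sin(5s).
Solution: Substitute w = exp(-t)u.
Then w_t = exp(-t)(u_t - u), w_ss = exp(-t)u_ss; substituting and dividing by exp(-t), the lower-order terms cancel: u_t = u_ss (standard heat equation).
Data for u: u(s,0) = w(s,0) = 3sin(4s) + sin(5s). The boundary conditions carry over: u(0,t) = u(π,t) = 0.
Separating variables: u = Σ c_n exp(-n²t) sin(ns). From u(s,0) = 3sin(4s) + sin(5s): c_4=3, c_5=1.
So u(s,t) = 3exp(-16t)sin(4s) + exp(-25t)sin(5s), and w(s,t) = exp(-t)u(s,t).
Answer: w(s, t) = 3exp(-17t)sin(4s) + exp(-26t)sin(5s)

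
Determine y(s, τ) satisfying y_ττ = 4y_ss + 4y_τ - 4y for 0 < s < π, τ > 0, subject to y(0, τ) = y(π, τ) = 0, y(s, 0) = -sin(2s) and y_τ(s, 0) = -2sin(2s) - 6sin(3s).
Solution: Substitute y = exp(2τ)u.
Then y_τ = exp(2τ)(u_τ + 2u), y_ττ = exp(2τ)(u_ττ + 4u_τ + 4u), y_ss = exp(2τ)u_ss; substituting and dividing by exp(2τ), the lower-order terms cancel: u_ττ = 4u_ss (standard wave equation).
Data for u: u(s,0) = y(s,0) = -sin(2s); u_τ(s,0) = y_τ(s,0) - 2y(s,0) = -6sin(3s). The boundary conditions carry over: u(0,τ) = u(π,τ) = 0.
Separating variables: u = Σ [A_n cos(ω_n τ) + B_n sin(ω_n τ)] sin(ns), ω_n = 2n. From ICs (B_n = velocity coefficient / ω_n): A_2=-1, B_3=-1.
So u(s,τ) = -sin(2s)cos(4τ) - sin(3s)sin(6τ), and y(s,τ) = exp(2τ)u(s,τ).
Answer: y(s, τ) = -exp(2τ)sin(2s)cos(4τ) - exp(2τ)sin(3s)sin(6τ)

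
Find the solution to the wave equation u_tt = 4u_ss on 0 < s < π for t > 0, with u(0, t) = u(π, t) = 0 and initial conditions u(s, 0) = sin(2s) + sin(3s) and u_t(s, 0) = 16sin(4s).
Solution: Using separation of variables u = X(s)T(t):
Eigenfunctions: sin(ns), n = 1, 2, 3, ...
General solution: u(s, t) = Σ [A_n cos(2n t) + B_n sin(2n t)] sin(ns)
From u(s,0) = sin(2s) + sin(3s): A_2=1, A_3=1. From u_t(s,0) = 16sin(4s), using u_t(s,0) = Σ ω_n B_n sin(ns) with ω_n = 2n: B_4 = 16/8 = 2.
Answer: u(s, t) = sin(2s)cos(4t) + sin(3s)cos(6t) + 2sin(4s)sin(8t)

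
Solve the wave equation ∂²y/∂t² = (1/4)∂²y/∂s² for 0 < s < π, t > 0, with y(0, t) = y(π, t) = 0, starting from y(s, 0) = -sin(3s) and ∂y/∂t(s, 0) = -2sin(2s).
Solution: Separating variables: y = Σ [A_n cos(ω_n t) + B_n sin(ω_n t)] sin(ns), ω_n = n/2. From ICs (B_n = velocity coefficient / ω_n): A_3=-1, B_2=-2.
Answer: y(s, t) = -2sin(2s)sin(t) - sin(3s)cos(3t/2)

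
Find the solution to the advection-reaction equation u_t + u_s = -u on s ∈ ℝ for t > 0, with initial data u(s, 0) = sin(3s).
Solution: Substitute u = exp(-t)w, i.e. w = exp(t)u.
By the product rule, u_t = exp(-t)(w_t - w), u_s = exp(-t)w_s.
Substituting into the PDE and dividing by exp(-t): w_t - w + w_s = -w.
The lower-order terms cancel, leaving the standard advection equation w_t + w_s = 0.
Initial data for w: w(s,0) = u(s,0) = sin(3s).
Solve for w:
  By method of characteristics (waves move right with speed 1):
  Along characteristics s - t = const, w is constant, so w(s,t) = f(s - t) with f = w(·, 0).
Hence w(s,t) = sin(3s - 3t).
Transform back: u(s,t) = exp(-t)w(s,t).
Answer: u(s, t) = exp(-t)sin(3s - 3t)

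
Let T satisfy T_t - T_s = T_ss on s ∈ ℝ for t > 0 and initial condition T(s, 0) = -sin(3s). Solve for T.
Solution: Change to a moving frame: let η = s + t, σ = t and write T(s,t) = u(η,σ).
By the chain rule T_t = u_σ + u_η, T_s = u_η, T_ss = u_ηη.
Then T_t - T_s = u_σ: the advection term cancels and the PDE becomes the heat equation u_σ = u_ηη on η ∈ ℝ.
Initial data: u(η,0) = T(η,0) = -sin(3η).
On η ∈ ℝ each mode satisfies (sin(nη))″ = -n² sin(nη), so exp(-n²σ) sin(nη) solves the heat equation; by superposition u(η,σ) = Σ c_n exp(-n²σ) sin(nη).
Reading off the coefficients: c_3=-1, so u(η,σ) = -exp(-9σ)sin(3η).
Substituting back η = s + t, σ = t: T(s,t) = u(s + t, t).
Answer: T(s, t) = -exp(-9t)sin(3s + 3t)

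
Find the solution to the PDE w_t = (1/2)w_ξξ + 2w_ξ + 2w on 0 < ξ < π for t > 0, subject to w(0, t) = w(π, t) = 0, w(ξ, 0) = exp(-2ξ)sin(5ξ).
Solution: Substitute w = exp(-2ξ)u, i.e. u = exp(2ξ)w.
By the product rule, w_ξ = exp(-2ξ)(u_ξ - 2u), w_ξξ = exp(-2ξ)(u_ξξ - 4u_ξ + 4u), w_t = exp(-2ξ)u_t.
Substituting into the PDE and dividing by exp(-2ξ): u_t = (1/2)(u_ξξ - 4u_ξ + 4u) + 2(u_ξ - 2u) + 2u.
The lower-order terms cancel, leaving the standard heat equation u_t = (1/2)u_ξξ.
Initial data for u: u(ξ,0) = exp(2ξ)w(ξ,0) = sin(5ξ). The boundary conditions carry over: u(0,t) = u(π,t) = 0.
Solve for u:
  Using separation of variables u = X(ξ)T(t):
  Eigenfunctions: sin(nξ), n = 1, 2, 3, ...
  General solution: u(ξ, t) = Σ c_n sin(nξ) exp(-n² t/2)
  Matching u(ξ,0) = sin(5ξ) term by term: c_5=1.
Hence u(ξ,t) = exp(-25t/2)sin(5ξ).
Transform back: w(ξ,t) = exp(-2ξ)u(ξ,t).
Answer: w(ξ, t) = exp(-25t/2)exp(-2ξ)sin(5ξ)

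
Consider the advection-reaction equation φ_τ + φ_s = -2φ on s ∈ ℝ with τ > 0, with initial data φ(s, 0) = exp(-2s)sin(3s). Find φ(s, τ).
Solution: Substitute φ = exp(-2s)u, i.e. u = exp(2s)φ.
By the product rule, φ_s = exp(-2s)(u_s - 2u), φ_τ = exp(-2s)u_τ.
Substituting into the PDE and dividing by exp(-2s): u_τ + (u_s - 2u) = -2u.
The lower-order terms cancel, leaving the standard advection equation u_τ + u_s = 0.
Initial data for u: u(s,0) = exp(2s)φ(s,0) = sin(3s).
Solve for u:
  By method of characteristics (waves move right with speed 1):
  Along characteristics s - τ = const, u is constant, so u(s,τ) = f(s - τ) with f = u(·, 0).
Hence u(s,τ) = sin(3s - 3τ).
Transform back: φ(s,τ) = exp(-2s)u(s,τ).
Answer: φ(s, τ) = exp(-2s)sin(3s - 3τ)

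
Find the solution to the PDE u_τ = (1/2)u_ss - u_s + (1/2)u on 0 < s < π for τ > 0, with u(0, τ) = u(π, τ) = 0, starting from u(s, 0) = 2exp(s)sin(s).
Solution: Substitute u = exp(s)w.
Then u_s = exp(s)(w_s + w), u_ss = exp(s)(w_ss + 2w_s + w), u_τ = exp(s)w_τ; substituting and dividing by exp(s), the lower-order terms cancel: w_τ = (1/2)w_ss (standard heat equation).
Data for w: w(s,0) = exp(-s)u(s,0) = 2sin(s). The boundary conditions carry over: w(0,τ) = w(π,τ) = 0.
Separating variables: w = Σ c_n exp(-n²τ/2) sin(ns). From w(s,0) = 2sin(s): c_1=2.
So w(s,τ) = 2exp(-τ/2)sin(s), and u(s,τ) = exp(s)w(s,τ).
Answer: u(s, τ) = 2exp(s)exp(-τ/2)sin(s)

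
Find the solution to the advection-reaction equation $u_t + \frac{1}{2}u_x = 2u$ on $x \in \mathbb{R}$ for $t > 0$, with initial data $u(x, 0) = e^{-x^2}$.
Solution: Substitute $u = e^{2t}w$, i.e. $w = e^{-2t}u$.
By the product rule, $u_t = e^{2t}(w_t + 2w)$, $u_x = e^{2t}w_x$.
Substituting into the PDE and dividing by $e^{2t}$: $w_t + 2w + \frac{1}{2}w_x = 2w$.
The lower-order terms cancel, leaving the standard advection equation $w_t + \frac{1}{2}w_x = 0$.
Initial data for $w$: $w(x,0) = u(x,0) = e^{-x^2}$.
Solve for $w$:
  By method of characteristics (waves move right with speed 1/2):
  Along characteristics $x - \frac{1}{2}t =$ const, $w$ is constant, so $w(x,t) = f(x - \frac{1}{2}t)$ with $f = w( \cdot , 0)$.
Hence $w(x,t) = e^{-(-t/2 + x)^2}$.
Transform back: $u(x,t) = e^{2t}w(x,t)$.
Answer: $u(x, t) = e^{2 t} e^{-(-t/2 + x)^2}$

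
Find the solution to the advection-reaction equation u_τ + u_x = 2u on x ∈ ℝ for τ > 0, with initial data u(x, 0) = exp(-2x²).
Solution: Substitute u = exp(2τ)w.
Then u_τ = exp(2τ)(w_τ + 2w), u_x = exp(2τ)w_x; substituting and dividing by exp(2τ), the lower-order terms cancel: w_τ + w_x = 0 (standard advection equation).
Data for w: w(x,0) = u(x,0) = exp(-2x²).
By characteristics (dx/dτ = 1), w(x,τ) = f(x - τ) with f = w(·, 0).
So w(x,τ) = exp(-2(x - τ)²), and u(x,τ) = exp(2τ)w(x,τ).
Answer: u(x, τ) = exp(2τ)exp(-2(x - τ)²)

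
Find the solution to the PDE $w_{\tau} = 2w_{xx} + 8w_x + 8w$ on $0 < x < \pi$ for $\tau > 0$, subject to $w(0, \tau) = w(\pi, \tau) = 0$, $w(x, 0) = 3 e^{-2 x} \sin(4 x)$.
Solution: Substitute $w = e^{-2x}u$, i.e. $u = e^{2x}w$.
By the product rule, $w_x = e^{-2x}(u_x - 2u)$, $w_{xx} = e^{-2x}(u_{xx} - 4u_x + 4u)$, $w_{\tau} = e^{-2x}u_{\tau}$.
Substituting into the PDE and dividing by $e^{-2x}$: $u_{\tau} = 2(u_{xx} - 4u_x + 4u) + 8(u_x - 2u) + 8u$.
The lower-order terms cancel, leaving the standard heat equation $u_{\tau} = 2u_{xx}$.
Initial data for $u$: $u(x,0) = e^{2x}w(x,0) = 3 \sin(4 x)$. The boundary conditions carry over: $u(0,\tau) = u(\pi,\tau) = 0$.
Solve for $u$:
  Using separation of variables $u = X(x)T(\tau)$:
  Eigenfunctions: $\sin(nx)$, $n = 1, 2, 3, \ldots$
  General solution: $u(x, \tau) = \sum c_n \sin(nx) e^{-2n^2 \tau}$
  Matching $u(x,0) = 3 \sin(4 x)$ term by term: $c_4=3$.
Hence $u(x,\tau) = 3 e^{-32 \tau} \sin(4 x)$.
Transform back: $w(x,\tau) = e^{-2x}u(x,\tau)$.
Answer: $w(x, \tau) = 3 e^{-32 \tau} e^{-2 x} \sin(4 x)$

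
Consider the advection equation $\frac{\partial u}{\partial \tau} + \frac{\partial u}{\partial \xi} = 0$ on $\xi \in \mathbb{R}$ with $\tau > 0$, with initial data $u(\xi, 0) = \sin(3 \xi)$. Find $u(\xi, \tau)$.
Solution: By characteristics ($d\xi/d\tau = 1$), $u(\xi,\tau) = f(\xi - \tau)$ with $f = u( \cdot , 0)$.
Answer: $u(\xi, \tau) = - \sin(3 \tau - 3 \xi)$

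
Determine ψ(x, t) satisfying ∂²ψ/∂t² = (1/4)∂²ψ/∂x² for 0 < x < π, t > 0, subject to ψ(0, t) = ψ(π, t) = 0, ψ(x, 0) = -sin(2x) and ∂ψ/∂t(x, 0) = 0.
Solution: Using separation of variables ψ = X(x)T(t):
Eigenfunctions: sin(nx), n = 1, 2, 3, ...
General solution: ψ(x, t) = Σ [A_n cos(n t/2) + B_n sin(n t/2)] sin(nx)
From ψ(x,0) = -sin(2x): A_2=-1. From ψ_t(x,0) = 0: all B_n = 0.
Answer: ψ(x, t) = -sin(2x)cos(t)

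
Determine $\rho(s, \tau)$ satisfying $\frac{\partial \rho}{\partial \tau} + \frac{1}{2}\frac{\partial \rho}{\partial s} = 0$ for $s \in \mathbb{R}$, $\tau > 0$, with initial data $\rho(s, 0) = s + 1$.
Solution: By characteristics ($ds/d\tau = 1/2$), $\rho(s,\tau) = f(s - \frac{1}{2}\tau)$ with $f = \rho( \cdot , 0)$.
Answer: $\rho(s, \tau) = -\frac{1}{2} \tau + s + 1$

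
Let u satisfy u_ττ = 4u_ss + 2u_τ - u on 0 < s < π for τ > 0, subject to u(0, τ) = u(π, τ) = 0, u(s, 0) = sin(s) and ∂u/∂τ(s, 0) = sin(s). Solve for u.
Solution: Substitute u = exp(τ)w.
Then u_τ = exp(τ)(w_τ + w), u_ττ = exp(τ)(w_ττ + 2w_τ + w), u_ss = exp(τ)w_ss; substituting and dividing by exp(τ), the lower-order terms cancel: w_ττ = 4w_ss (standard wave equation).
Data for w: w(s,0) = u(s,0) = sin(s); w_τ(s,0) = u_τ(s,0) - u(s,0) = 0. The boundary conditions carry over: w(0,τ) = w(π,τ) = 0.
Separating variables: w = Σ [A_n cos(ω_n τ) + B_n sin(ω_n τ)] sin(ns), ω_n = 2n. From ICs: A_1=1.
So w(s,τ) = sin(s)cos(2τ), and u(s,τ) = exp(τ)w(s,τ).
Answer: u(s, τ) = exp(τ)sin(s)cos(2τ)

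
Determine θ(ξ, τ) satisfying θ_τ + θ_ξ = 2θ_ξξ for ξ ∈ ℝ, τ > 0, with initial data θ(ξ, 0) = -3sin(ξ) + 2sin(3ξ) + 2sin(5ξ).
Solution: Moving frame: η = ξ - τ, σ = τ, θ = u(η,σ), so θ_τ = u_σ - u_η and θ_ξξ = u_ηη.
Hence θ_τ + θ_ξ = u_σ and the PDE becomes the heat equation u_σ = 2u_ηη on η ∈ ℝ.
Initial data: u(η,0) = θ(η,0) = -3sin(η) + 2sin(3η) + 2sin(5η). Each mode sin(nη) decays as exp(-2n²σ) on ℝ, so u(η,σ) = Σ c_n exp(-2n²σ) sin(nη) with c_1=-3, c_3=2, c_5=2: u(η,σ) = -3exp(-2σ)sin(η) + 2exp(-18σ)sin(3η) + 2exp(-50σ)sin(5η).
Substituting back: θ(ξ,τ) = u(ξ - τ, τ).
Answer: θ(ξ, τ) = -3exp(-2τ)sin(ξ - τ) + 2exp(-18τ)sin(3ξ - 3τ) + 2exp(-50τ)sin(5ξ - 5τ)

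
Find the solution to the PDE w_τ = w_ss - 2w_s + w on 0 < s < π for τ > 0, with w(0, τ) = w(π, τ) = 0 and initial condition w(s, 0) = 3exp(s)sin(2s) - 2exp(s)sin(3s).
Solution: Substitute w = exp(s)u, i.e. u = exp(-s)w.
By the product rule, w_s = exp(s)(u_s + u), w_ss = exp(s)(u_ss + 2u_s + u), w_τ = exp(s)u_τ.
Substituting into the PDE and dividing by exp(s): u_τ = (u_ss + 2u_s + u) - 2(u_s + u) + u.
The lower-order terms cancel, leaving the standard heat equation u_τ = u_ss.
Initial data for u: u(s,0) = exp(-s)w(s,0) = 3sin(2s) - 2sin(3s). The boundary conditions carry over: u(0,τ) = u(π,τ) = 0.
Solve for u:
  Using separation of variables u = X(s)T(τ):
  Eigenfunctions: sin(ns), n = 1, 2, 3, ...
  General solution: u(s, τ) = Σ c_n sin(ns) exp(-n² τ)
  Matching u(s,0) = 3sin(2s) - 2sin(3s) term by term: c_2=3, c_3=-2.
Hence u(s,τ) = 3exp(-4τ)sin(2s) - 2exp(-9τ)sin(3s).
Transform back: w(s,τ) = exp(s)u(s,τ).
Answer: w(s, τ) = 3exp(s)exp(-4τ)sin(2s) - 2exp(s)exp(-9τ)sin(3s)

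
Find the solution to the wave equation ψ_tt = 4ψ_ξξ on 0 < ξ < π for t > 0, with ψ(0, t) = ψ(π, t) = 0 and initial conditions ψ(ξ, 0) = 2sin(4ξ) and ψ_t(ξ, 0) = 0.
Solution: Separating variables: ψ = Σ [A_n cos(ω_n t) + B_n sin(ω_n t)] sin(nξ), ω_n = 2n. From ICs: A_4=2.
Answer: ψ(ξ, t) = 2sin(4ξ)cos(8t)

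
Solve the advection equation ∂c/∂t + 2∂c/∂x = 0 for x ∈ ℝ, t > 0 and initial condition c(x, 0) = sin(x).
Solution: By method of characteristics (waves move right with speed 2):
Along characteristics x - 2t = const, c is constant, so c(x,t) = f(x - 2t) with f = c(·, 0).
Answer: c(x, t) = -sin(2t - x)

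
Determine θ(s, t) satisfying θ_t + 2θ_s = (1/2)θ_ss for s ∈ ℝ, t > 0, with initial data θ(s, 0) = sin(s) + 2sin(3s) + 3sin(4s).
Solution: Change to a moving frame: let η = s - 2t, σ = t and write θ(s,t) = u(η,σ).
By the chain rule θ_t = u_σ - 2u_η, θ_s = u_η, θ_ss = u_ηη.
Then θ_t + 2θ_s = u_σ: the advection term cancels and the PDE becomes the heat equation u_σ = (1/2)u_ηη on η ∈ ℝ.
Initial data: u(η,0) = θ(η,0) = sin(η) + 2sin(3η) + 3sin(4η).
On η ∈ ℝ each mode satisfies (sin(nη))″ = -n² sin(nη), so exp(-n²σ/2) sin(nη) solves the heat equation; by superposition u(η,σ) = Σ c_n exp(-n²σ/2) sin(nη).
Reading off the coefficients: c_1=1, c_3=2, c_4=3, so u(η,σ) = 3exp(-8σ)sin(4η) + exp(-σ/2)sin(η) + 2exp(-9σ/2)sin(3η).
Substituting back η = s - 2t, σ = t: θ(s,t) = u(s - 2t, t).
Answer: θ(s, t) = 3exp(-8t)sin(4s - 8t) + exp(-t/2)sin(s - 2t) + 2exp(-9t/2)sin(3s - 6t)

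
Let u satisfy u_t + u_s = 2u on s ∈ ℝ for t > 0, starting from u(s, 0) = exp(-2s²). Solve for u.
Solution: Substitute u = exp(2t)w, i.e. w = exp(-2t)u.
By the product rule, u_t = exp(2t)(w_t + 2w), u_s = exp(2t)w_s.
Substituting into the PDE and dividing by exp(2t): w_t + 2w + w_s = 2w.
The lower-order terms cancel, leaving the standard advection equation w_t + w_s = 0.
Initial data for w: w(s,0) = u(s,0) = exp(-2s²).
Solve for w:
  By method of characteristics (waves move right with speed 1):
  Along characteristics s - t = const, w is constant, so w(s,t) = f(s - t) with f = w(·, 0).
Hence w(s,t) = exp(-2(s - t)²).
Transform back: u(s,t) = exp(2t)w(s,t).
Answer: u(s, t) = exp(2t)exp(-2(s - t)²)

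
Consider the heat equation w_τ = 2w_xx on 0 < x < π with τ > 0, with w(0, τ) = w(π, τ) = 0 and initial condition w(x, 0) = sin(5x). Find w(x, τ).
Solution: Separating variables: w = Σ c_n exp(-2n²τ) sin(nx). From w(x,0) = sin(5x): c_5=1.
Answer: w(x, τ) = exp(-50τ)sin(5x)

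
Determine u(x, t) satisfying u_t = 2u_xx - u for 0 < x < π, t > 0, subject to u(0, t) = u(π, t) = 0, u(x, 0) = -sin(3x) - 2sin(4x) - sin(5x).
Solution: Substitute u = exp(-t)w, i.e. w = exp(t)u.
By the product rule, u_t = exp(-t)(w_t - w), u_xx = exp(-t)w_xx.
Substituting into the PDE and dividing by exp(-t): w_t - w = 2w_xx - w.
The lower-order terms cancel, leaving the standard heat equation w_t = 2w_xx.
Initial data for w: w(x,0) = u(x,0) = -sin(3x) - 2sin(4x) - sin(5x). The boundary conditions carry over: w(0,t) = w(π,t) = 0.
Solve for w:
  Using separation of variables w = X(x)T(t):
  Eigenfunctions: sin(nx), n = 1, 2, 3, ...
  General solution: w(x, t) = Σ c_n sin(nx) exp(-2n² t)
  Matching w(x,0) = -sin(3x) - 2sin(4x) - sin(5x) term by term: c_3=-1, c_4=-2, c_5=-1.
Hence w(x,t) = -exp(-18t)sin(3x) - 2exp(-32t)sin(4x) - exp(-50t)sin(5x).
Transform back: u(x,t) = exp(-t)w(x,t).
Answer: u(x, t) = -exp(-19t)sin(3x) - 2exp(-33t)sin(4x) - exp(-51t)sin(5x)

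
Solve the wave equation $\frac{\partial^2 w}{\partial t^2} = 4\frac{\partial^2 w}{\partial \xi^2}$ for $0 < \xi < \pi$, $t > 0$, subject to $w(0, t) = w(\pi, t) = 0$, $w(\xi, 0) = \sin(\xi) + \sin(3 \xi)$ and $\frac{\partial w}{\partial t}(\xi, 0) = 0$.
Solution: Separating variables: $w = \sum [A_n \cos(\omega_n t) + B_n \sin(\omega_n t)] \sin(n\xi)$, $\omega_n = 2n$. From ICs: $A_1=1, A_3=1$.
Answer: $w(\xi, t) = \sin(\xi) \cos(2 t) + \sin(3 \xi) \cos(6 t)$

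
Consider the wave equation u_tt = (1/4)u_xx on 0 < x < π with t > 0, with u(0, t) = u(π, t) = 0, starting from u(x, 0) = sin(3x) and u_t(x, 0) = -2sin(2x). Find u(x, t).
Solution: Using separation of variables u = X(x)T(t):
Eigenfunctions: sin(nx), n = 1, 2, 3, ...
General solution: u(x, t) = Σ [A_n cos(n t/2) + B_n sin(n t/2)] sin(nx)
From u(x,0) = sin(3x): A_3=1. From u_t(x,0) = -2sin(2x), using u_t(x,0) = Σ ω_n B_n sin(nx) with ω_n = n/2: B_2 = (-2)/1 = -2.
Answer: u(x, t) = -2sin(t)sin(2x) + sin(3x)cos(3t/2)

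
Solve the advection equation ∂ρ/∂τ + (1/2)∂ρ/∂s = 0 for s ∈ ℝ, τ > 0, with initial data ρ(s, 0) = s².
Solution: By method of characteristics (waves move right with speed 1/2):
Along characteristics s - (1/2)τ = const, ρ is constant, so ρ(s,τ) = f(s - (1/2)τ) with f = ρ(·, 0).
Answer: ρ(s, τ) = s² - sτ + (1/4)τ²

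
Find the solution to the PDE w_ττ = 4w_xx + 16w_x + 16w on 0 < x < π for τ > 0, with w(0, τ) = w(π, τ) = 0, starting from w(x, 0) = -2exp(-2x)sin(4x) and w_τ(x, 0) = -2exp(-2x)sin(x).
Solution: Substitute w = exp(-2x)u, i.e. u = exp(2x)w.
By the product rule, w_x = exp(-2x)(u_x - 2u), w_xx = exp(-2x)(u_xx - 4u_x + 4u), w_ττ = exp(-2x)u_ττ.
Substituting into the PDE and dividing by exp(-2x): u_ττ = 4(u_xx - 4u_x + 4u) + 16(u_x - 2u) + 16u.
The lower-order terms cancel, leaving the standard wave equation u_ττ = 4u_xx.
Initial data for u: u(x,0) = exp(2x)w(x,0) = -2sin(4x); u_τ(x,0) = exp(2x)w_τ(x,0) = -2sin(x). The boundary conditions carry over: u(0,τ) = u(π,τ) = 0.
Solve for u:
  Using separation of variables u = X(x)T(τ):
  Eigenfunctions: sin(nx), n = 1, 2, 3, ...
  General solution: u(x, τ) = Σ [A_n cos(2n τ) + B_n sin(2n τ)] sin(nx)
  From u(x,0) = -2sin(4x): A_4=-2. From u_τ(x,0) = -2sin(x), using u_τ(x,0) = Σ ω_n B_n sin(nx) with ω_n = 2n: B_1 = (-2)/2 = -1.
Hence u(x,τ) = -sin(x)sin(2τ) - 2sin(4x)cos(8τ).
Transform back: w(x,τ) = exp(-2x)u(x,τ).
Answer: w(x, τ) = -exp(-2x)sin(x)sin(2τ) - 2exp(-2x)sin(4x)cos(8τ)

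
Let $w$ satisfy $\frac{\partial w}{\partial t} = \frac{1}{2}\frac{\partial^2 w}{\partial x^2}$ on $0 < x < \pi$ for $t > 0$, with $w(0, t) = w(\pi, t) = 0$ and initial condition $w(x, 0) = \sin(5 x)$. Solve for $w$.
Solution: Separating variables: $w = \sum c_n e^{-n^2t/2} \sin(nx)$. From $w(x,0) = \sin(5 x)$: $c_5=1$.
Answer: $w(x, t) = e^{-25 t/2} \sin(5 x)$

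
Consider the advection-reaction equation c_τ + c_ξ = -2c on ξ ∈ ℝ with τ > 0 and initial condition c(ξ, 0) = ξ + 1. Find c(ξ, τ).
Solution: Substitute c = exp(-2τ)u.
Then c_τ = exp(-2τ)(u_τ - 2u), c_ξ = exp(-2τ)u_ξ; substituting and dividing by exp(-2τ), the lower-order terms cancel: u_τ + u_ξ = 0 (standard advection equation).
Data for u: u(ξ,0) = c(ξ,0) = ξ + 1.
By characteristics (dξ/dτ = 1), u(ξ,τ) = f(ξ - τ) with f = u(·, 0).
So u(ξ,τ) = ξ - τ + 1, and c(ξ,τ) = exp(-2τ)u(ξ,τ).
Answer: c(ξ, τ) = ξexp(-2τ) - τexp(-2τ) + exp(-2τ)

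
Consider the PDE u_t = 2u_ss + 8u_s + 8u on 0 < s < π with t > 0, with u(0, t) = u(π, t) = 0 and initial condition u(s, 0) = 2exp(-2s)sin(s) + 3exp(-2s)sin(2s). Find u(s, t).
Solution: Substitute u = exp(-2s)w, i.e. w = exp(2s)u.
By the product rule, u_s = exp(-2s)(w_s - 2w), u_ss = exp(-2s)(w_ss - 4w_s + 4w), u_t = exp(-2s)w_t.
Substituting into the PDE and dividing by exp(-2s): w_t = 2(w_ss - 4w_s + 4w) + 8(w_s - 2w) + 8w.
The lower-order terms cancel, leaving the standard heat equation w_t = 2w_ss.
Initial data for w: w(s,0) = exp(2s)u(s,0) = 2sin(s) + 3sin(2s). The boundary conditions carry over: w(0,t) = w(π,t) = 0.
Solve for w:
  Using separation of variables w = X(s)T(t):
  Eigenfunctions: sin(ns), n = 1, 2, 3, ...
  General solution: w(s, t) = Σ c_n sin(ns) exp(-2n² t)
  Matching w(s,0) = 2sin(s) + 3sin(2s) term by term: c_1=2, c_2=3.
Hence w(s,t) = 2exp(-2t)sin(s) + 3exp(-8t)sin(2s).
Transform back: u(s,t) = exp(-2s)w(s,t).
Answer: u(s, t) = 2exp(-2s)exp(-2t)sin(s) + 3exp(-2s)exp(-8t)sin(2s)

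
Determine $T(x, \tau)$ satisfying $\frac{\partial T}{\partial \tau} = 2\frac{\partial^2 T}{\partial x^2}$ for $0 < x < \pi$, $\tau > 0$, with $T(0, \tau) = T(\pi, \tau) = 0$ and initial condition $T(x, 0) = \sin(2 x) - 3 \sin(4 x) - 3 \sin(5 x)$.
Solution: Using separation of variables $T = X(x)G(\tau)$:
Eigenfunctions: $\sin(nx)$, $n = 1, 2, 3, \ldots$
General solution: $T(x, \tau) = \sum c_n \sin(nx) e^{-2n^2 \tau}$
Matching $T(x,0) = \sin(2 x) - 3 \sin(4 x) - 3 \sin(5 x)$ term by term: $c_2=1, c_4=-3, c_5=-3$.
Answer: $T(x, \tau) = e^{-8 \tau} \sin(2 x) - 3 e^{-32 \tau} \sin(4 x) - 3 e^{-50 \tau} \sin(5 x)$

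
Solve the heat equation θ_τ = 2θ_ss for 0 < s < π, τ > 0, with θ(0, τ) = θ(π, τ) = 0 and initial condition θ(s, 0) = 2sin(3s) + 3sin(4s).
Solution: Separating variables: θ = Σ c_n exp(-2n²τ) sin(ns). From θ(s,0) = 2sin(3s) + 3sin(4s): c_3=2, c_4=3.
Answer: θ(s, τ) = 2exp(-18τ)sin(3s) + 3exp(-32τ)sin(4s)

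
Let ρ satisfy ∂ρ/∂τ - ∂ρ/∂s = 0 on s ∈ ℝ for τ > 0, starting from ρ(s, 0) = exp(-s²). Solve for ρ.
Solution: By method of characteristics (waves move left with speed 1):
Along characteristics s + τ = const, ρ is constant, so ρ(s,τ) = f(s + τ) with f = ρ(·, 0).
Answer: ρ(s, τ) = exp(-(s + τ)²)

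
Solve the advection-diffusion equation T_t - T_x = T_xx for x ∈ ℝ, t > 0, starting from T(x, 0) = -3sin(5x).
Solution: Change to a moving frame: let η = x + t, σ = t and write T(x,t) = u(η,σ).
By the chain rule T_t = u_σ + u_η, T_x = u_η, T_xx = u_ηη.
Then T_t - T_x = u_σ: the advection term cancels and the PDE becomes the heat equation u_σ = u_ηη on η ∈ ℝ.
Initial data: u(η,0) = T(η,0) = -3sin(5η).
On η ∈ ℝ each mode satisfies (sin(nη))″ = -n² sin(nη), so exp(-n²σ) sin(nη) solves the heat equation; by superposition u(η,σ) = Σ c_n exp(-n²σ) sin(nη).
Reading off the coefficients: c_5=-3, so u(η,σ) = -3exp(-25σ)sin(5η).
Substituting back η = x + t, σ = t: T(x,t) = u(x + t, t).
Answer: T(x, t) = -3exp(-25t)sin(5t + 5x)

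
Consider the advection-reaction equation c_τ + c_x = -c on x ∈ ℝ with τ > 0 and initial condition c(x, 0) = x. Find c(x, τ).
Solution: Substitute c = exp(-τ)u.
Then c_τ = exp(-τ)(u_τ - u), c_x = exp(-τ)u_x; substituting and dividing by exp(-τ), the lower-order terms cancel: u_τ + u_x = 0 (standard advection equation).
Data for u: u(x,0) = c(x,0) = x.
By characteristics (dx/dτ = 1), u(x,τ) = f(x - τ) with f = u(·, 0).
So u(x,τ) = x - τ, and c(x,τ) = exp(-τ)u(x,τ).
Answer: c(x, τ) = xexp(-τ) - τexp(-τ)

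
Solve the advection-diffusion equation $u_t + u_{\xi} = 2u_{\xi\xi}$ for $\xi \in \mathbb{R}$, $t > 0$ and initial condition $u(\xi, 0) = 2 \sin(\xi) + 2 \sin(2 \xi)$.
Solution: Moving frame: $\eta = \xi - t$, $\sigma = t$, $u = w(\eta,\sigma)$, so $u_t = w_{\sigma} - w_{\eta}$ and $u_{\xi\xi} = w_{\eta\eta}$.
Hence $u_t + u_{\xi} = w_{\sigma}$ and the PDE becomes the heat equation $w_{\sigma} = 2w_{\eta\eta}$ on $\eta \in \mathbb{R}$.
Initial data: $w(\eta,0) = u(\eta,0) = 2 \sin(\eta) + 2 \sin(2 \eta)$. Each mode $\sin(n\eta)$ decays as $e^{-2n^2\sigma}$ on $\mathbb{R}$, so $w(\eta,\sigma) = \sum c_n e^{-2n^2\sigma} \sin(n\eta)$ with $c_1=2, c_2=2$: $w(\eta,\sigma) = 2 e^{-2 \sigma} \sin(\eta) + 2 e^{-8 \sigma} \sin(2 \eta)$.
Substituting back: $u(\xi,t) = w(\xi - t, t)$.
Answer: $u(\xi, t) = 2 e^{-2 t} \sin(\xi - t) + 2 e^{-8 t} \sin(2 \xi - 2 t)$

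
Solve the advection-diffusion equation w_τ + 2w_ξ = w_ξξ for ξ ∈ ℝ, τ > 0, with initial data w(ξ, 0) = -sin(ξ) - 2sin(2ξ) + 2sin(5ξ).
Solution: Moving frame: η = ξ - 2τ, σ = τ, w = u(η,σ), so w_τ = u_σ - 2u_η and w_ξξ = u_ηη.
Hence w_τ + 2w_ξ = u_σ and the PDE becomes the heat equation u_σ = u_ηη on η ∈ ℝ.
Initial data: u(η,0) = w(η,0) = -sin(η) - 2sin(2η) + 2sin(5η). Each mode sin(nη) decays as exp(-n²σ) on ℝ, so u(η,σ) = Σ c_n exp(-n²σ) sin(nη) with c_1=-1, c_2=-2, c_5=2: u(η,σ) = -exp(-σ)sin(η) - 2exp(-4σ)sin(2η) + 2exp(-25σ)sin(5η).
Substituting back: w(ξ,τ) = u(ξ - 2τ, τ).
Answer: w(ξ, τ) = -exp(-τ)sin(ξ - 2τ) - 2exp(-4τ)sin(2ξ - 4τ) + 2exp(-25τ)sin(5ξ - 10τ)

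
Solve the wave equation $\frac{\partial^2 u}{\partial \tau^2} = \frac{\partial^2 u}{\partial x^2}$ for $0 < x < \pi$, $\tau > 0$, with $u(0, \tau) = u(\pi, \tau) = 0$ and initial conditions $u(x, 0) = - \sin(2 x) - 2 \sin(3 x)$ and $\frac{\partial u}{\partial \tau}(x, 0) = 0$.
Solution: Using separation of variables $u = X(x)T(\tau)$:
Eigenfunctions: $\sin(nx)$, $n = 1, 2, 3, \ldots$
General solution: $u(x, \tau) = \sum [A_n \cos(n \tau) + B_n \sin(n \tau)] \sin(nx)$
From $u(x,0) = - \sin(2 x) - 2 \sin(3 x)$: $A_2=-1, A_3=-2$. From $u_{\tau}(x,0) = 0$: all $B_n = 0$.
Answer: $u(x, \tau) = - \sin(2 x) \cos(2 \tau) - 2 \sin(3 x) \cos(3 \tau)$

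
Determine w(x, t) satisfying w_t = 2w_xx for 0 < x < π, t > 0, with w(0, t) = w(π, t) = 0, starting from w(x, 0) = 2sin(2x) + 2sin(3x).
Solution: Separating variables: w = Σ c_n exp(-2n²t) sin(nx). From w(x,0) = 2sin(2x) + 2sin(3x): c_2=2, c_3=2.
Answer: w(x, t) = 2exp(-8t)sin(2x) + 2exp(-18t)sin(3x)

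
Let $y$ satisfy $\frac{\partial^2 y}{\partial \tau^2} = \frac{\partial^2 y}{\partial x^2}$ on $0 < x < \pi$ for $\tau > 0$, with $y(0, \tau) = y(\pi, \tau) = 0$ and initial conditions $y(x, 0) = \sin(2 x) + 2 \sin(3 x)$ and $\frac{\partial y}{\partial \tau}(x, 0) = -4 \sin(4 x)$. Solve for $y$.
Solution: Using separation of variables $y = X(x)T(\tau)$:
Eigenfunctions: $\sin(nx)$, $n = 1, 2, 3, \ldots$
General solution: $y(x, \tau) = \sum [A_n \cos(n \tau) + B_n \sin(n \tau)] \sin(nx)$
From $y(x,0) = \sin(2 x) + 2 \sin(3 x)$: $A_2=1, A_3=2$. From $y_{\tau}(x,0) = -4 \sin(4 x)$, using $y_{\tau}(x,0) = \sum \omega_n B_n \sin(nx)$ with $\omega_n = n$: $B_4 = (-4)/4 = -1$.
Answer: $y(x, \tau) = - \sin(4 \tau) \sin(4 x) + \sin(2 x) \cos(2 \tau) + 2 \sin(3 x) \cos(3 \tau)$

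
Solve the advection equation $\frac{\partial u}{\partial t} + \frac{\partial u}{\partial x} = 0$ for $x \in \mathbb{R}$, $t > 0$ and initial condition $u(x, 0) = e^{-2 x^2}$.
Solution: By characteristics ($dx/dt = 1$), $u(x,t) = f(x - t)$ with $f = u( \cdot , 0)$.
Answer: $u(x, t) = e^{-2 (-t + x)^2}$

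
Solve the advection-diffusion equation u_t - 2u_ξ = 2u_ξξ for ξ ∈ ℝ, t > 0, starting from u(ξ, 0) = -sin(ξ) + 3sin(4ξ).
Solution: Change to a moving frame: let η = ξ + 2t, σ = t and write u(ξ,t) = w(η,σ).
By the chain rule u_t = w_σ + 2w_η, u_ξ = w_η, u_ξξ = w_ηη.
Then u_t - 2u_ξ = w_σ: the advection term cancels and the PDE becomes the heat equation w_σ = 2w_ηη on η ∈ ℝ.
Initial data: w(η,0) = u(η,0) = -sin(η) + 3sin(4η).
On η ∈ ℝ each mode satisfies (sin(nη))″ = -n² sin(nη), so exp(-2n²σ) sin(nη) solves the heat equation; by superposition w(η,σ) = Σ c_n exp(-2n²σ) sin(nη).
Reading off the coefficients: c_1=-1, c_4=3, so w(η,σ) = -exp(-2σ)sin(η) + 3exp(-32σ)sin(4η).
Substituting back η = ξ + 2t, σ = t: u(ξ,t) = w(ξ + 2t, t).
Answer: u(ξ, t) = -exp(-2t)sin(2t + ξ) + 3exp(-32t)sin(8t + 4ξ)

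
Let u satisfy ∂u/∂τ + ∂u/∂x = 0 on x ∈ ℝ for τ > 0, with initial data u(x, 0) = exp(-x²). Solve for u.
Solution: By method of characteristics (waves move right with speed 1):
Along characteristics x - τ = const, u is constant, so u(x,τ) = f(x - τ) with f = u(·, 0).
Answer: u(x, τ) = exp(-(x - τ)²)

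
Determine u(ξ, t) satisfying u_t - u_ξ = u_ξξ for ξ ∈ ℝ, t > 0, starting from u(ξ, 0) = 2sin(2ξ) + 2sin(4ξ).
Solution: Change to a moving frame: let η = ξ + t, σ = t and write u(ξ,t) = w(η,σ).
By the chain rule u_t = w_σ + w_η, u_ξ = w_η, u_ξξ = w_ηη.
Then u_t - u_ξ = w_σ: the advection term cancels and the PDE becomes the heat equation w_σ = w_ηη on η ∈ ℝ.
Initial data: w(η,0) = u(η,0) = 2sin(2η) + 2sin(4η).
On η ∈ ℝ each mode satisfies (sin(nη))″ = -n² sin(nη), so exp(-n²σ) sin(nη) solves the heat equation; by superposition w(η,σ) = Σ c_n exp(-n²σ) sin(nη).
Reading off the coefficients: c_2=2, c_4=2, so w(η,σ) = 2exp(-4σ)sin(2η) + 2exp(-16σ)sin(4η).
Substituting back η = ξ + t, σ = t: u(ξ,t) = w(ξ + t, t).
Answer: u(ξ, t) = 2exp(-4t)sin(2t + 2ξ) + 2exp(-16t)sin(4t + 4ξ)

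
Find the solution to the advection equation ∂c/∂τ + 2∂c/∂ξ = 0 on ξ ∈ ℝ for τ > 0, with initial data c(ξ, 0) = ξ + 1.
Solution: By characteristics (dξ/dτ = 2), c(ξ,τ) = f(ξ - 2τ) with f = c(·, 0).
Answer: c(ξ, τ) = ξ - 2τ + 1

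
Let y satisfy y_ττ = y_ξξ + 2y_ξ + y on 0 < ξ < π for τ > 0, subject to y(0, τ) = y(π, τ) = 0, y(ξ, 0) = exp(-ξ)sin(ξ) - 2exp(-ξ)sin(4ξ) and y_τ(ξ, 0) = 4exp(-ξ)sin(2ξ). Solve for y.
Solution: Substitute y = exp(-ξ)u.
Then y_ξ = exp(-ξ)(u_ξ - u), y_ξξ = exp(-ξ)(u_ξξ - 2u_ξ + u), y_ττ = exp(-ξ)u_ττ; substituting and dividing by exp(-ξ), the lower-order terms cancel: u_ττ = u_ξξ (standard wave equation).
Data for u: u(ξ,0) = exp(ξ)y(ξ,0) = sin(ξ) - 2sin(4ξ); u_τ(ξ,0) = exp(ξ)y_τ(ξ,0) = 4sin(2ξ). The boundary conditions carry over: u(0,τ) = u(π,τ) = 0.
Separating variables: u = Σ [A_n cos(ω_n τ) + B_n sin(ω_n τ)] sin(nξ), ω_n = n. From ICs (B_n = velocity coefficient / ω_n): A_1=1, A_4=-2, B_2=2.
So u(ξ,τ) = sin(ξ)cos(τ) + 2sin(2ξ)sin(2τ) - 2sin(4ξ)cos(4τ), and y(ξ,τ) = exp(-ξ)u(ξ,τ).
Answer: y(ξ, τ) = exp(-ξ)sin(ξ)cos(τ) + 2exp(-ξ)sin(2ξ)sin(2τ) - 2exp(-ξ)sin(4ξ)cos(4τ)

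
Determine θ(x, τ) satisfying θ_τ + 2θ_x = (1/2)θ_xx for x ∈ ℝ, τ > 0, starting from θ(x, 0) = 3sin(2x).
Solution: Change to a moving frame: let η = x - 2τ, σ = τ and write θ(x,τ) = u(η,σ).
By the chain rule θ_τ = u_σ - 2u_η, θ_x = u_η, θ_xx = u_ηη.
Then θ_τ + 2θ_x = u_σ: the advection term cancels and the PDE becomes the heat equation u_σ = (1/2)u_ηη on η ∈ ℝ.
Initial data: u(η,0) = θ(η,0) = 3sin(2η).
On η ∈ ℝ each mode satisfies (sin(nη))″ = -n² sin(nη), so exp(-n²σ/2) sin(nη) solves the heat equation; by superposition u(η,σ) = Σ c_n exp(-n²σ/2) sin(nη).
Reading off the coefficients: c_2=3, so u(η,σ) = 3exp(-2σ)sin(2η).
Substituting back η = x - 2τ, σ = τ: θ(x,τ) = u(x - 2τ, τ).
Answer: θ(x, τ) = 3exp(-2τ)sin(2x - 4τ)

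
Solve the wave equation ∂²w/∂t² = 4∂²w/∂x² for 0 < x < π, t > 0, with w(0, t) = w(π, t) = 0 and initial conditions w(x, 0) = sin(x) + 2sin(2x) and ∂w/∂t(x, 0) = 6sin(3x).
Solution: Separating variables: w = Σ [A_n cos(ω_n t) + B_n sin(ω_n t)] sin(nx), ω_n = 2n. From ICs (B_n = velocity coefficient / ω_n): A_1=1, A_2=2, B_3=1.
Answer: w(x, t) = sin(6t)sin(3x) + sin(x)cos(2t) + 2sin(2x)cos(4t)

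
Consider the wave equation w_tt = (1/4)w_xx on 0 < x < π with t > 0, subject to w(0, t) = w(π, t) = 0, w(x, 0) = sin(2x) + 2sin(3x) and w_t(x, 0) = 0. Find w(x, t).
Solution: Separating variables: w = Σ [A_n cos(ω_n t) + B_n sin(ω_n t)] sin(nx), ω_n = n/2. From ICs: A_2=1, A_3=2.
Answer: w(x, t) = sin(2x)cos(t) + 2sin(3x)cos(3t/2)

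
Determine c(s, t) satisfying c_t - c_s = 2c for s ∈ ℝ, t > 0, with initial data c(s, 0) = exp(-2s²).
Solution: Substitute c = exp(2t)u.
Then c_t = exp(2t)(u_t + 2u), c_s = exp(2t)u_s; substituting and dividing by exp(2t), the lower-order terms cancel: u_t - u_s = 0 (standard advection equation).
Data for u: u(s,0) = c(s,0) = exp(-2s²).
By characteristics (ds/dt = -1), u(s,t) = f(s + t) with f = u(·, 0).
So u(s,t) = exp(-2(s + t)²), and c(s,t) = exp(2t)u(s,t).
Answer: c(s, t) = exp(2t)exp(-2(s + t)²)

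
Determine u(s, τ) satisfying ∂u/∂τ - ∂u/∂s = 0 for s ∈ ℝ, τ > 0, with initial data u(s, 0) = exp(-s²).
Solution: By characteristics (ds/dτ = -1), u(s,τ) = f(s + τ) with f = u(·, 0).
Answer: u(s, τ) = exp(-(s + τ)²)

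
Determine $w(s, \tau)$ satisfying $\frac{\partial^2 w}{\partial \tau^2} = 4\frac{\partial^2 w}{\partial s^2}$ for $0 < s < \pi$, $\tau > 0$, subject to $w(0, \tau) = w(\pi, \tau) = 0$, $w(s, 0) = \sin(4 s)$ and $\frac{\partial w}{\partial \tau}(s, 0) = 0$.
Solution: Separating variables: $w = \sum [A_n \cos(\omega_n \tau) + B_n \sin(\omega_n \tau)] \sin(ns)$, $\omega_n = 2n$. From ICs: $A_4=1$.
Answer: $w(s, \tau) = \sin(4 s) \cos(8 \tau)$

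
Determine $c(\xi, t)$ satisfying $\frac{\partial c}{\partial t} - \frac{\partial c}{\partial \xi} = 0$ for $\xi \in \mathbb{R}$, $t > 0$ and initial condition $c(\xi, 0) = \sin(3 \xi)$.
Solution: By method of characteristics (waves move left with speed 1):
Along characteristics $\xi + t =$ const, $c$ is constant, so $c(\xi,t) = f(\xi + t)$ with $f = c( \cdot , 0)$.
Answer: $c(\xi, t) = \sin(3 \xi + 3 t)$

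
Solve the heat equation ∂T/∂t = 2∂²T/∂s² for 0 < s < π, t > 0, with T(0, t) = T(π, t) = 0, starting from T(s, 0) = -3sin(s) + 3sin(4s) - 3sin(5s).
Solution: Using separation of variables T = X(s)G(t):
Eigenfunctions: sin(ns), n = 1, 2, 3, ...
General solution: T(s, t) = Σ c_n sin(ns) exp(-2n² t)
Matching T(s,0) = -3sin(s) + 3sin(4s) - 3sin(5s) term by term: c_1=-3, c_4=3, c_5=-3.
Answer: T(s, t) = -3exp(-2t)sin(s) + 3exp(-32t)sin(4s) - 3exp(-50t)sin(5s)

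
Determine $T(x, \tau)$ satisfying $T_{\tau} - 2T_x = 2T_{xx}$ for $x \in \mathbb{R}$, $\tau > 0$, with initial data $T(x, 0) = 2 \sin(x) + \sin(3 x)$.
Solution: Moving frame: $\eta = x + 2\tau$, $\sigma = \tau$, $T = u(\eta,\sigma)$, so $T_{\tau} = u_{\sigma} + 2u_{\eta}$ and $T_{xx} = u_{\eta\eta}$.
Hence $T_{\tau} - 2T_x = u_{\sigma}$ and the PDE becomes the heat equation $u_{\sigma} = 2u_{\eta\eta}$ on $\eta \in \mathbb{R}$.
Initial data: $u(\eta,0) = T(\eta,0) = 2 \sin(\eta) + \sin(3 \eta)$. Each mode $\sin(n\eta)$ decays as $e^{-2n^2\sigma}$ on $\mathbb{R}$, so $u(\eta,\sigma) = \sum c_n e^{-2n^2\sigma} \sin(n\eta)$ with $c_1=2, c_3=1$: $u(\eta,\sigma) = 2 e^{-2 \sigma} \sin(\eta) + e^{-18 \sigma} \sin(3 \eta)$.
Substituting back: $T(x,\tau) = u(x + 2\tau, \tau)$.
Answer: $T(x, \tau) = 2 e^{-2 \tau} \sin(2 \tau + x) + e^{-18 \tau} \sin(6 \tau + 3 x)$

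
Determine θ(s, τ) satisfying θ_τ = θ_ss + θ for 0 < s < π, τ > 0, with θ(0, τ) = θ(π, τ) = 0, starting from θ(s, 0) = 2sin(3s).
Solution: Substitute θ = exp(τ)u.
Then θ_τ = exp(τ)(u_τ + u), θ_ss = exp(τ)u_ss; substituting and dividing by exp(τ), the lower-order terms cancel: u_τ = u_ss (standard heat equation).
Data for u: u(s,0) = θ(s,0) = 2sin(3s). The boundary conditions carry over: u(0,τ) = u(π,τ) = 0.
Separating variables: u = Σ c_n exp(-n²τ) sin(ns). From u(s,0) = 2sin(3s): c_3=2.
So u(s,τ) = 2exp(-9τ)sin(3s), and θ(s,τ) = exp(τ)u(s,τ).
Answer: θ(s, τ) = 2exp(-8τ)sin(3s)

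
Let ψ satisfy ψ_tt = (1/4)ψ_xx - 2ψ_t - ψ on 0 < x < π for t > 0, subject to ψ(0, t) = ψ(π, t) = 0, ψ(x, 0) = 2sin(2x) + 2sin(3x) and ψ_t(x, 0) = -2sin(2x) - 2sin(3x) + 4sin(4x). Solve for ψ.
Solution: Substitute ψ = exp(-t)u.
Then ψ_t = exp(-t)(u_t - u), ψ_tt = exp(-t)(u_tt - 2u_t + u), ψ_xx = exp(-t)u_xx; substituting and dividing by exp(-t), the lower-order terms cancel: u_tt = (1/4)u_xx (standard wave equation).
Data for u: u(x,0) = ψ(x,0) = 2sin(2x) + 2sin(3x); u_t(x,0) = ψ_t(x,0) + ψ(x,0) = 4sin(4x). The boundary conditions carry over: u(0,t) = u(π,t) = 0.
Separating variables: u = Σ [A_n cos(ω_n t) + B_n sin(ω_n t)] sin(nx), ω_n = n/2. From ICs (B_n = velocity coefficient / ω_n): A_2=2, A_3=2, B_4=2.
So u(x,t) = 2sin(2t)sin(4x) + 2sin(2x)cos(t) + 2sin(3x)cos(3t/2), and ψ(x,t) = exp(-t)u(x,t).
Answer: ψ(x, t) = 2exp(-t)sin(2t)sin(4x) + 2exp(-t)sin(2x)cos(t) + 2exp(-t)sin(3x)cos(3t/2)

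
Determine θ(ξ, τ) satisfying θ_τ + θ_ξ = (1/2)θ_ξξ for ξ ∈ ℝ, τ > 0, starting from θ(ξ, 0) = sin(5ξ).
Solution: Change to a moving frame: let η = ξ - τ, σ = τ and write θ(ξ,τ) = u(η,σ).
By the chain rule θ_τ = u_σ - u_η, θ_ξ = u_η, θ_ξξ = u_ηη.
Then θ_τ + θ_ξ = u_σ: the advection term cancels and the PDE becomes the heat equation u_σ = (1/2)u_ηη on η ∈ ℝ.
Initial data: u(η,0) = θ(η,0) = sin(5η).
On η ∈ ℝ each mode satisfies (sin(nη))″ = -n² sin(nη), so exp(-n²σ/2) sin(nη) solves the heat equation; by superposition u(η,σ) = Σ c_n exp(-n²σ/2) sin(nη).
Reading off the coefficients: c_5=1, so u(η,σ) = exp(-25σ/2)sin(5η).
Substituting back η = ξ - τ, σ = τ: θ(ξ,τ) = u(ξ - τ, τ).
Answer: θ(ξ, τ) = exp(-25τ/2)sin(5ξ - 5τ)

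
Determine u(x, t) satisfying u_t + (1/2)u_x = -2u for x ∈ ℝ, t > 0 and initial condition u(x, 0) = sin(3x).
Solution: Substitute u = exp(-2t)w, i.e. w = exp(2t)u.
By the product rule, u_t = exp(-2t)(w_t - 2w), u_x = exp(-2t)w_x.
Substituting into the PDE and dividing by exp(-2t): w_t - 2w + (1/2)w_x = -2w.
The lower-order terms cancel, leaving the standard advection equation w_t + (1/2)w_x = 0.
Initial data for w: w(x,0) = u(x,0) = sin(3x).
Solve for w:
  By method of characteristics (waves move right with speed 1/2):
  Along characteristics x - (1/2)t = const, w is constant, so w(x,t) = f(x - (1/2)t) with f = w(·, 0).
Hence w(x,t) = -sin(3t/2 - 3x).
Transform back: u(x,t) = exp(-2t)w(x,t).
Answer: u(x, t) = -exp(-2t)sin(3t/2 - 3x)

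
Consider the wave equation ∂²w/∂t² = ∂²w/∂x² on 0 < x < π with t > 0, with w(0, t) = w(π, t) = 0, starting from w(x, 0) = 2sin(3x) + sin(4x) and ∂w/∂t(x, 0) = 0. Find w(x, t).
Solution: Using separation of variables w = X(x)T(t):
Eigenfunctions: sin(nx), n = 1, 2, 3, ...
General solution: w(x, t) = Σ [A_n cos(n t) + B_n sin(n t)] sin(nx)
From w(x,0) = 2sin(3x) + sin(4x): A_3=2, A_4=1. From w_t(x,0) = 0: all B_n = 0.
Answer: w(x, t) = 2sin(3x)cos(3t) + sin(4x)cos(4t)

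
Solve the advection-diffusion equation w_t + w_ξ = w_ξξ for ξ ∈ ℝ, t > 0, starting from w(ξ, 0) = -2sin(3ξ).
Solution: Change to a moving frame: let η = ξ - t, σ = t and write w(ξ,t) = u(η,σ).
By the chain rule w_t = u_σ - u_η, w_ξ = u_η, w_ξξ = u_ηη.
Then w_t + w_ξ = u_σ: the advection term cancels and the PDE becomes the heat equation u_σ = u_ηη on η ∈ ℝ.
Initial data: u(η,0) = w(η,0) = -2sin(3η).
On η ∈ ℝ each mode satisfies (sin(nη))″ = -n² sin(nη), so exp(-n²σ) sin(nη) solves the heat equation; by superposition u(η,σ) = Σ c_n exp(-n²σ) sin(nη).
Reading off the coefficients: c_3=-2, so u(η,σ) = -2exp(-9σ)sin(3η).
Substituting back η = ξ - t, σ = t: w(ξ,t) = u(ξ - t, t).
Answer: w(ξ, t) = 2exp(-9t)sin(3t - 3ξ)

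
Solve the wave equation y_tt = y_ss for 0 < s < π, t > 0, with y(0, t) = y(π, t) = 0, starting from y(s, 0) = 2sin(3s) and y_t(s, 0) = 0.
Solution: Using separation of variables y = X(s)T(t):
Eigenfunctions: sin(ns), n = 1, 2, 3, ...
General solution: y(s, t) = Σ [A_n cos(n t) + B_n sin(n t)] sin(ns)
From y(s,0) = 2sin(3s): A_3=2. From y_t(s,0) = 0: all B_n = 0.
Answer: y(s, t) = 2sin(3s)cos(3t)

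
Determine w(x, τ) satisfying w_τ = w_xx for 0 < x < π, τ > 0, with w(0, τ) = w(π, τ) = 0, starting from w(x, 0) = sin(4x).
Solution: Separating variables: w = Σ c_n exp(-n²τ) sin(nx). From w(x,0) = sin(4x): c_4=1.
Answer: w(x, τ) = exp(-16τ)sin(4x)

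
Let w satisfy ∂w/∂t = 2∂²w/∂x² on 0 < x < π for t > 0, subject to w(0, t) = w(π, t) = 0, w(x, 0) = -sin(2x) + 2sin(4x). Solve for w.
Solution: Using separation of variables w = X(x)T(t):
Eigenfunctions: sin(nx), n = 1, 2, 3, ...
General solution: w(x, t) = Σ c_n sin(nx) exp(-2n² t)
Matching w(x,0) = -sin(2x) + 2sin(4x) term by term: c_2=-1, c_4=2.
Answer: w(x, t) = -exp(-8t)sin(2x) + 2exp(-32t)sin(4x)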